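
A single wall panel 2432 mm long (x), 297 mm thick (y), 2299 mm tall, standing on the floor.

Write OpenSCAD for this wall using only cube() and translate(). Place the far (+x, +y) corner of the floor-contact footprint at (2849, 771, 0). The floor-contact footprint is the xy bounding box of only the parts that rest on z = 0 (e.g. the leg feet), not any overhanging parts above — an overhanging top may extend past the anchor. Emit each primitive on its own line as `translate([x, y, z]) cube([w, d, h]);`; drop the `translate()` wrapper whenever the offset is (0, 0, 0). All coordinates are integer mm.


translate([417, 474, 0]) cube([2432, 297, 2299]);


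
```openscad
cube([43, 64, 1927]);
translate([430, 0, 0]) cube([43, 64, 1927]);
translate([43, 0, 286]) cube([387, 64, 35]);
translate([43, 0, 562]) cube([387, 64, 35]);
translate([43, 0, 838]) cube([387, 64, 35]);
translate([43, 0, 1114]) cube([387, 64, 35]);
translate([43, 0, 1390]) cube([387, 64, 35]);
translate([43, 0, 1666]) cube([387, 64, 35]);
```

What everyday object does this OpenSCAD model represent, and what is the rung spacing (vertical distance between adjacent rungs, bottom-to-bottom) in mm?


A ladder. The rung spacing is 276 mm.

Two tall 43×64 posts with 6 short bars between them — a ladder. Adjacent rungs sit at z = 286 and z = 562, so the spacing is 562 − 286 = 276 mm.


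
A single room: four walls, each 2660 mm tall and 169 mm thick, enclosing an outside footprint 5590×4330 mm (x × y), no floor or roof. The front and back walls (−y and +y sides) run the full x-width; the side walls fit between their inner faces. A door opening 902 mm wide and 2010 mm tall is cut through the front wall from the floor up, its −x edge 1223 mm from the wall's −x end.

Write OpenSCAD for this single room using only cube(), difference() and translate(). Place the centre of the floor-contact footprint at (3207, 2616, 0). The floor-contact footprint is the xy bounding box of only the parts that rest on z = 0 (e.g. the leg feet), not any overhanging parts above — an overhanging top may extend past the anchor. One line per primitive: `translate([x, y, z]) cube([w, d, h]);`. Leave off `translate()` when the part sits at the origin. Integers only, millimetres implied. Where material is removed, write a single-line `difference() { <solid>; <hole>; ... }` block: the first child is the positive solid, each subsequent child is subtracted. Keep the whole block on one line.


difference() { translate([412, 451, 0]) cube([5590, 169, 2660]); translate([1635, 451, 0]) cube([902, 169, 2010]); }
translate([412, 4612, 0]) cube([5590, 169, 2660]);
translate([412, 620, 0]) cube([169, 3992, 2660]);
translate([5833, 620, 0]) cube([169, 3992, 2660]);


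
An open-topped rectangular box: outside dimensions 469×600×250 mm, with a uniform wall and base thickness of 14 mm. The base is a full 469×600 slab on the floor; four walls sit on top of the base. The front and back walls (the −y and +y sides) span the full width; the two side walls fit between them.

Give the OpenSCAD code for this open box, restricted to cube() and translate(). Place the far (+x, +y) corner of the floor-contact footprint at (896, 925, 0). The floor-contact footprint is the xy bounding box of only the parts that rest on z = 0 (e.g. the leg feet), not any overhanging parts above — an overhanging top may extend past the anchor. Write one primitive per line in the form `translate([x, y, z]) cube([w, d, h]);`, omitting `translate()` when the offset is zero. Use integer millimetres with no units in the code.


translate([427, 325, 0]) cube([469, 600, 14]);
translate([427, 325, 14]) cube([469, 14, 236]);
translate([427, 911, 14]) cube([469, 14, 236]);
translate([427, 339, 14]) cube([14, 572, 236]);
translate([882, 339, 14]) cube([14, 572, 236]);


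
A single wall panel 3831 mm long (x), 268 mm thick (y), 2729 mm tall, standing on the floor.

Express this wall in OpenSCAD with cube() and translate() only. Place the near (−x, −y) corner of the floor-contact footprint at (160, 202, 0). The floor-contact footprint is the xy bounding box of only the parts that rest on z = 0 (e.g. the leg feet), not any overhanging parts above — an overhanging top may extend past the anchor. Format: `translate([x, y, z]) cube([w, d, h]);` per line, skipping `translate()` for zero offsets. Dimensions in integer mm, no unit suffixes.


translate([160, 202, 0]) cube([3831, 268, 2729]);


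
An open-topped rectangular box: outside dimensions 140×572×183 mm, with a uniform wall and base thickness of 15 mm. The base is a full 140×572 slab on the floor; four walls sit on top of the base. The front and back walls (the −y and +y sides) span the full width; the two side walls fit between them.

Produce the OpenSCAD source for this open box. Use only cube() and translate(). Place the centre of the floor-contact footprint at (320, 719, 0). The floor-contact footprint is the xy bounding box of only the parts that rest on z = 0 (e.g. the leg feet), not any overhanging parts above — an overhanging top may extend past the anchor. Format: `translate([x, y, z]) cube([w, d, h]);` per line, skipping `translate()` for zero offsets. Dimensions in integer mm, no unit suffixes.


translate([250, 433, 0]) cube([140, 572, 15]);
translate([250, 433, 15]) cube([140, 15, 168]);
translate([250, 990, 15]) cube([140, 15, 168]);
translate([250, 448, 15]) cube([15, 542, 168]);
translate([375, 448, 15]) cube([15, 542, 168]);


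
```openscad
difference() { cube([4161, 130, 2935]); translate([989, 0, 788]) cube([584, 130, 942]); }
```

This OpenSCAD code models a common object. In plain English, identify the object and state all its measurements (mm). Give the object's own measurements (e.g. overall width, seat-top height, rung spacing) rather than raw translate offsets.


A wall 4161 mm long (x), 130 mm thick (y), 2935 mm tall, with a rectangular window opening cut through it. The opening is 584 mm wide and 942 mm tall; its sill is at z = 788 mm and its near (−x) edge is 989 mm from the wall's −x end. The opening passes through the full wall thickness.


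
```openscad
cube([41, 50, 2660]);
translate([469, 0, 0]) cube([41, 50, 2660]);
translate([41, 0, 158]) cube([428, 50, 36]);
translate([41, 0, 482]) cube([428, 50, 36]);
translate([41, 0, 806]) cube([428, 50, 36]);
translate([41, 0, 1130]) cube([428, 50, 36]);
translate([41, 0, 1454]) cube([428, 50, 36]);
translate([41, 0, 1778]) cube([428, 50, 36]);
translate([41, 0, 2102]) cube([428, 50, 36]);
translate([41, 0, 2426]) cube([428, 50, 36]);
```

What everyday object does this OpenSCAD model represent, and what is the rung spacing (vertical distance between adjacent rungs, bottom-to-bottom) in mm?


A ladder. The rung spacing is 324 mm.

Two tall 41×50 posts with 8 short bars between them — a ladder. Adjacent rungs sit at z = 158 and z = 482, so the spacing is 482 − 158 = 324 mm.


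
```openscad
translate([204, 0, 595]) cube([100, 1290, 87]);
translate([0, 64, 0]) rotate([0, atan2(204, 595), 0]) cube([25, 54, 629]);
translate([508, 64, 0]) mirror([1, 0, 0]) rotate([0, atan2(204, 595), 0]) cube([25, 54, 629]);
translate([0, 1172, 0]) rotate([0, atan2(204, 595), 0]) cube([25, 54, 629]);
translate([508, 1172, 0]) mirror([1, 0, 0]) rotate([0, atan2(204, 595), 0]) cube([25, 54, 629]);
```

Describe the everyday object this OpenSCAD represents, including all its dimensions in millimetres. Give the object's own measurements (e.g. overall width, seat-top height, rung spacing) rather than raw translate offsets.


A sawhorse. A 100×1290×87 mm beam (x, y, z) sits on two A-frame leg pairs. Each pair is two raked legs of 25×54 mm section (54 mm along y) splaying symmetrically in x. Each leg rises 595 mm vertically over 204 mm of horizontal reach and is 629 mm long along its own axis. Every leg's outer bottom edge rests on the floor and its outer top edge meets a bottom edge of the beam — the left legs (tilting toward +x) meet the beam's −x bottom edge, the right legs (their mirror images, tilting toward −x) meet its +x bottom edge — so the leg tops tuck under the beam, the beam's underside is 595 mm above the floor, and the feet are 508 mm apart outside-to-outside with the beam centred between them. The two leg pairs are set in 64 mm from either end of the beam.


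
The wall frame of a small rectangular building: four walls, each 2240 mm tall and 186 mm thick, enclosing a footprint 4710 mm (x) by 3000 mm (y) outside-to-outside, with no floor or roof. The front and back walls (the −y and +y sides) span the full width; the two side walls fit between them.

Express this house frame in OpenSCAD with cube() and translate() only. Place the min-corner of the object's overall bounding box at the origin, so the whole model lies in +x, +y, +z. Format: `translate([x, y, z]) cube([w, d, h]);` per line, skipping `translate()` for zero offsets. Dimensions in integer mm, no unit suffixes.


cube([4710, 186, 2240]);
translate([0, 2814, 0]) cube([4710, 186, 2240]);
translate([0, 186, 0]) cube([186, 2628, 2240]);
translate([4524, 186, 0]) cube([186, 2628, 2240]);


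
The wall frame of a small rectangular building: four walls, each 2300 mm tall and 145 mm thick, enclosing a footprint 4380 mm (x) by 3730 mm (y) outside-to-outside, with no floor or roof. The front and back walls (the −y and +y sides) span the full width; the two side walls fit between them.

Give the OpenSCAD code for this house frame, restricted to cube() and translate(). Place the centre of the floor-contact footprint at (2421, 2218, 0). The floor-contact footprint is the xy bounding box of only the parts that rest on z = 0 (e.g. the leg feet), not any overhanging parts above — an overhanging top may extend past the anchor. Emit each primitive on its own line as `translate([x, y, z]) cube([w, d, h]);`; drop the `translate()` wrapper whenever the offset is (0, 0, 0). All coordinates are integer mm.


translate([231, 353, 0]) cube([4380, 145, 2300]);
translate([231, 3938, 0]) cube([4380, 145, 2300]);
translate([231, 498, 0]) cube([145, 3440, 2300]);
translate([4466, 498, 0]) cube([145, 3440, 2300]);


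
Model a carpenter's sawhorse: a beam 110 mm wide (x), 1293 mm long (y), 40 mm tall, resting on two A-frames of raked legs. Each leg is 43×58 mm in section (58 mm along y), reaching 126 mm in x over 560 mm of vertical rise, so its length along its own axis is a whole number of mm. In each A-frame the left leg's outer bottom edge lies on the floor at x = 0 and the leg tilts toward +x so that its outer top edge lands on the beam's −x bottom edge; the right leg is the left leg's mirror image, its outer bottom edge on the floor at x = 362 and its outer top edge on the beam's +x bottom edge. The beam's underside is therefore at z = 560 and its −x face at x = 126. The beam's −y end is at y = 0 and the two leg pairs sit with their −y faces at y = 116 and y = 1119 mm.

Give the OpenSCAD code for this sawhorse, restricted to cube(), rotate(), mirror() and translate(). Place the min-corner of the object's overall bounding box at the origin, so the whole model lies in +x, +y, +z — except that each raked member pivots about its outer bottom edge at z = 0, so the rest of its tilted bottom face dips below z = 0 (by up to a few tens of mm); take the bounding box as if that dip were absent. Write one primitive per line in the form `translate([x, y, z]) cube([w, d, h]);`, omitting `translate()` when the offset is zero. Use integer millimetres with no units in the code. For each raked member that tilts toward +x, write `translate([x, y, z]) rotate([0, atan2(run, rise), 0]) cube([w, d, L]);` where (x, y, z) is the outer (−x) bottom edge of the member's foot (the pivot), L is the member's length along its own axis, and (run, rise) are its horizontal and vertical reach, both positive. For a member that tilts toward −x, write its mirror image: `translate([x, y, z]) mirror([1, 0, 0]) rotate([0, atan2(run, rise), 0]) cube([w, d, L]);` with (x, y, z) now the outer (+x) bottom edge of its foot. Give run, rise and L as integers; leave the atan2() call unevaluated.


translate([126, 0, 560]) cube([110, 1293, 40]);
translate([0, 116, 0]) rotate([0, atan2(126, 560), 0]) cube([43, 58, 574]);
translate([362, 116, 0]) mirror([1, 0, 0]) rotate([0, atan2(126, 560), 0]) cube([43, 58, 574]);
translate([0, 1119, 0]) rotate([0, atan2(126, 560), 0]) cube([43, 58, 574]);
translate([362, 1119, 0]) mirror([1, 0, 0]) rotate([0, atan2(126, 560), 0]) cube([43, 58, 574]);


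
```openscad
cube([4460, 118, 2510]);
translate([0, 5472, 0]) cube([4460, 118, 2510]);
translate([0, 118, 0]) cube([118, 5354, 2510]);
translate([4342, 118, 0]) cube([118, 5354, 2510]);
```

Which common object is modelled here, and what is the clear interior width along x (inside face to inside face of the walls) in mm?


A house (or room) frame. The interior width is 4224 mm.

Four 2510 mm walls enclosing a rectangle with no floor or roof — a room or house frame. Outside width is 4460 mm and wall thickness is 118 mm, so the interior width is 4460 − 2 × 118 = 4224 mm.


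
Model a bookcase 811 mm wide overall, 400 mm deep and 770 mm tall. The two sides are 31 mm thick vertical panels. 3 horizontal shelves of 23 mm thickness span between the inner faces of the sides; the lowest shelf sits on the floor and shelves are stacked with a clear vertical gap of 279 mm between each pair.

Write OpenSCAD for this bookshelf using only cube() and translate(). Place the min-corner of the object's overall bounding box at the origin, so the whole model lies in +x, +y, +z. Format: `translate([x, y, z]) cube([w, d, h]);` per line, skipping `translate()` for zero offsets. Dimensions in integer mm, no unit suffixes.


cube([31, 400, 770]);
translate([780, 0, 0]) cube([31, 400, 770]);
translate([31, 0, 0]) cube([749, 400, 23]);
translate([31, 0, 302]) cube([749, 400, 23]);
translate([31, 0, 604]) cube([749, 400, 23]);


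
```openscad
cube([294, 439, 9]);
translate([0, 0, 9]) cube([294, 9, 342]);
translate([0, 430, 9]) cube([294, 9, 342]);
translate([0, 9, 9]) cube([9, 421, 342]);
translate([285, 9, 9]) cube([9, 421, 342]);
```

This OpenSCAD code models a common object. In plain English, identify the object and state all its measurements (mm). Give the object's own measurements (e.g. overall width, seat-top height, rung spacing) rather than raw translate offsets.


An open-topped rectangular box: outside dimensions 294×439×351 mm, with a uniform wall and base thickness of 9 mm. The base is a full 294×439 slab on the floor; four walls sit on top of the base. The front and back walls (the −y and +y sides) span the full width; the two side walls fit between them.


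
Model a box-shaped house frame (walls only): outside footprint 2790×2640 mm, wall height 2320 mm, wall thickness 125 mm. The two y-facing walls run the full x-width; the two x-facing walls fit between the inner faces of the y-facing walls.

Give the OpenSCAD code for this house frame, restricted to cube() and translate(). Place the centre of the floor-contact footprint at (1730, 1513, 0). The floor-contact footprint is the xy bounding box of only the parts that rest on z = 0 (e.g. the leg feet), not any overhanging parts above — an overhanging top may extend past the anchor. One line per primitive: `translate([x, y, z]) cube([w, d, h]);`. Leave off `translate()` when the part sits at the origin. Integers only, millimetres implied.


translate([335, 193, 0]) cube([2790, 125, 2320]);
translate([335, 2708, 0]) cube([2790, 125, 2320]);
translate([335, 318, 0]) cube([125, 2390, 2320]);
translate([3000, 318, 0]) cube([125, 2390, 2320]);


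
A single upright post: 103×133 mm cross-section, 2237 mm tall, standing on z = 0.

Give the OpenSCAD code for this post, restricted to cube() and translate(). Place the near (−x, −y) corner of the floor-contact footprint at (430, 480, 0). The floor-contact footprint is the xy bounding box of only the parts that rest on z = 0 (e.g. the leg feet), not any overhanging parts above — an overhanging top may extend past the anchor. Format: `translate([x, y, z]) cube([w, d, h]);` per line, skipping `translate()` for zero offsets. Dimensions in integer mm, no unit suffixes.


translate([430, 480, 0]) cube([103, 133, 2237]);


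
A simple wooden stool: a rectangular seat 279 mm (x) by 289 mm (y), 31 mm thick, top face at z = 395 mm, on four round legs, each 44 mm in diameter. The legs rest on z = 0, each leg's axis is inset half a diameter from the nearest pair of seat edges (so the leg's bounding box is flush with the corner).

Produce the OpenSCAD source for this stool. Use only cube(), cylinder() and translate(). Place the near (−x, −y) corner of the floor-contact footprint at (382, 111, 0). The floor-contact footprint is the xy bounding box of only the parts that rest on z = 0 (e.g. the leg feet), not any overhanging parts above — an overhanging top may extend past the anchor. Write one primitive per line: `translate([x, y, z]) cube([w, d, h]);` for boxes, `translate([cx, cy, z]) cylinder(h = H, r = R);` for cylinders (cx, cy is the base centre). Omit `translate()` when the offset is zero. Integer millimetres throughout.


translate([382, 111, 364]) cube([279, 289, 31]);
translate([404, 133, 0]) cylinder(h = 364, r = 22);
translate([639, 133, 0]) cylinder(h = 364, r = 22);
translate([404, 378, 0]) cylinder(h = 364, r = 22);
translate([639, 378, 0]) cylinder(h = 364, r = 22);


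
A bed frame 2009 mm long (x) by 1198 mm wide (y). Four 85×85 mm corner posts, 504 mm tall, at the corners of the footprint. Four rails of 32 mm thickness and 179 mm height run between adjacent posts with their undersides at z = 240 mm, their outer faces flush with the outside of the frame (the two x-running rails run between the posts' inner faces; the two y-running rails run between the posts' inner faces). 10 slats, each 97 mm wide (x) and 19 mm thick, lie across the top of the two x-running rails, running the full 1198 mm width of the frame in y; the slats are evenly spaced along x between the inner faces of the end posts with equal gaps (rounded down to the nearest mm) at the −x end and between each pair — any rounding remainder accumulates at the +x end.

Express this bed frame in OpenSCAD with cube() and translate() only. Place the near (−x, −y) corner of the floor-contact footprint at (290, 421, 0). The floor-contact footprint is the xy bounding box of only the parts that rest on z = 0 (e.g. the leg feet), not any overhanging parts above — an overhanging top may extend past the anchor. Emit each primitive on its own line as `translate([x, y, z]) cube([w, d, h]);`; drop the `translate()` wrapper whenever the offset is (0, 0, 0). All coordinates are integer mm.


// slat z = rail_z + rail_h = 240 + 179 = 419
// slat gap = ⌊(1839 − 10·97) / 11⌋ = 79
translate([290, 421, 0]) cube([85, 85, 504]);
translate([290, 1534, 0]) cube([85, 85, 504]);
translate([2214, 421, 0]) cube([85, 85, 504]);
translate([2214, 1534, 0]) cube([85, 85, 504]);
translate([375, 421, 240]) cube([1839, 32, 179]);
translate([375, 1587, 240]) cube([1839, 32, 179]);
translate([290, 506, 240]) cube([32, 1028, 179]);
translate([2267, 506, 240]) cube([32, 1028, 179]);
translate([454, 421, 419]) cube([97, 1198, 19]);
translate([630, 421, 419]) cube([97, 1198, 19]);
translate([806, 421, 419]) cube([97, 1198, 19]);
translate([982, 421, 419]) cube([97, 1198, 19]);
translate([1158, 421, 419]) cube([97, 1198, 19]);
translate([1334, 421, 419]) cube([97, 1198, 19]);
translate([1510, 421, 419]) cube([97, 1198, 19]);
translate([1686, 421, 419]) cube([97, 1198, 19]);
translate([1862, 421, 419]) cube([97, 1198, 19]);
translate([2038, 421, 419]) cube([97, 1198, 19]);


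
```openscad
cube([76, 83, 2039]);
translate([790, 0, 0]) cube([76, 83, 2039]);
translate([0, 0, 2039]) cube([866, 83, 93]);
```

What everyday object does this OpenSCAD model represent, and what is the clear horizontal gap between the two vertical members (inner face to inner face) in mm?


A door frame. The clear opening width is 714 mm.

Two 2039 mm tall posts with a header on top — a door frame. The left jamb is 76 mm wide at x = 0; the right jamb starts at x = 790. The clear opening is 790 − 76 = 714 mm.


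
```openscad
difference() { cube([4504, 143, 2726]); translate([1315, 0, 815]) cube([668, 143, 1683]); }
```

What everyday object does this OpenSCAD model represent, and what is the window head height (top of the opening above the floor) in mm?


A wall with a window opening. The window head height is 2498 mm.

A wall with a rectangular opening subtracted — a window. Sill at z = 815, opening 1683 mm tall, so the head is at 815 + 1683 = 2498 mm.


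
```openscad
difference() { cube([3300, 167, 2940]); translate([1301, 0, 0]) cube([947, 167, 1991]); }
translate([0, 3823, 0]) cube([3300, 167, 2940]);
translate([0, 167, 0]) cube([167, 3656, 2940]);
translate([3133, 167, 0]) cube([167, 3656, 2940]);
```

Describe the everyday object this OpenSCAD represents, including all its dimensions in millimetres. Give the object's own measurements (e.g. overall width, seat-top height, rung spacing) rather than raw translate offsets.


A single room: four walls, each 2940 mm tall and 167 mm thick, enclosing an outside footprint 3300×3990 mm (x × y), no floor or roof. The front and back walls (−y and +y sides) run the full x-width; the side walls fit between their inner faces. A door opening 947 mm wide and 1991 mm tall is cut through the front wall from the floor up, its −x edge 1301 mm from the wall's −x end.


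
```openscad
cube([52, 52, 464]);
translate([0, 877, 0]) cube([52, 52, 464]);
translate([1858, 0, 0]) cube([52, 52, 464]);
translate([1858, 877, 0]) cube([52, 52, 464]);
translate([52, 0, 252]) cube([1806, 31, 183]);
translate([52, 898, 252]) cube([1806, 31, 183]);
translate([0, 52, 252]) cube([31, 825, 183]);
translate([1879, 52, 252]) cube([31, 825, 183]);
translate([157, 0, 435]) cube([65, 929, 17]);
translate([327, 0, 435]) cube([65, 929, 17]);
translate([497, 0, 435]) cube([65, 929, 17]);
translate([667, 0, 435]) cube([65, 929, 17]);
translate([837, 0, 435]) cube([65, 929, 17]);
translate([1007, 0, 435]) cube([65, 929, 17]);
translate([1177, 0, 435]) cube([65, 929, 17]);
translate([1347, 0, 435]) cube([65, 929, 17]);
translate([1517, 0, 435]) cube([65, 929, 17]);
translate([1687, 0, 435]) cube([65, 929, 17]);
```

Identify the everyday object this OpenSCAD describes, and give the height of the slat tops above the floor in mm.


A bed frame. The slat-top height is 452 mm.

Four posts, four rails, and a row of slats — a bed frame. Slats sit on the rails at z = 252 + 183 = 435; with slat thickness 17, the top is 452 mm.


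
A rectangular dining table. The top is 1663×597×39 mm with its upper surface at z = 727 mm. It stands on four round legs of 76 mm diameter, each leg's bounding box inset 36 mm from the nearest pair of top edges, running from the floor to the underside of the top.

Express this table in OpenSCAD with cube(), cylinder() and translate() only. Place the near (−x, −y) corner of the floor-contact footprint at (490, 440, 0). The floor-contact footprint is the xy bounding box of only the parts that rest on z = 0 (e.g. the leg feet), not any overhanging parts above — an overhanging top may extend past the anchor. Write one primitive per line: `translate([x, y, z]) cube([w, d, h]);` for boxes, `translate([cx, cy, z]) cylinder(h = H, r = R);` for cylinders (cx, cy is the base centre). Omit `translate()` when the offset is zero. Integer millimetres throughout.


// leg_h = 727 - 39 = 688
translate([454, 404, 688]) cube([1663, 597, 39]);
translate([528, 478, 0]) cylinder(h = 688, r = 38);
translate([2043, 478, 0]) cylinder(h = 688, r = 38);
translate([528, 927, 0]) cylinder(h = 688, r = 38);
translate([2043, 927, 0]) cylinder(h = 688, r = 38);


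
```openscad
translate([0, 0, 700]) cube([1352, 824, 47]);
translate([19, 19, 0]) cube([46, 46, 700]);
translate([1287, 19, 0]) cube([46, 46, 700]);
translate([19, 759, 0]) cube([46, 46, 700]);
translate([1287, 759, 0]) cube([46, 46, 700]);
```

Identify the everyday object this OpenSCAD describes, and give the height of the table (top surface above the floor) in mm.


A table. The table height is 747 mm.

A 1352×824×47 slab sits at z = 700 on four 46 mm square posts — a table. The top surface is at 700 + 47 = 747 mm.


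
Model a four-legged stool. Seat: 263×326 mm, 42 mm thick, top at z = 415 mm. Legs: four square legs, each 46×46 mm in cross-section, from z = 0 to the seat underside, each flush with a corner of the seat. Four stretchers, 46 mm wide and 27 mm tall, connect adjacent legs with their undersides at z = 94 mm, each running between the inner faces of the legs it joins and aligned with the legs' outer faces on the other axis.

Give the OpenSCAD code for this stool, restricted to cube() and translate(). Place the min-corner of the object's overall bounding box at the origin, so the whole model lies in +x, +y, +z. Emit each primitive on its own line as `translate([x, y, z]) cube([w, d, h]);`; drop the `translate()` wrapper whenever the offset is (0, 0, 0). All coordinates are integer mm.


translate([0, 0, 373]) cube([263, 326, 42]);
cube([46, 46, 373]);
translate([217, 0, 0]) cube([46, 46, 373]);
translate([0, 280, 0]) cube([46, 46, 373]);
translate([217, 280, 0]) cube([46, 46, 373]);
translate([46, 0, 94]) cube([171, 46, 27]);
translate([46, 280, 94]) cube([171, 46, 27]);
translate([0, 46, 94]) cube([46, 234, 27]);
translate([217, 46, 94]) cube([46, 234, 27]);


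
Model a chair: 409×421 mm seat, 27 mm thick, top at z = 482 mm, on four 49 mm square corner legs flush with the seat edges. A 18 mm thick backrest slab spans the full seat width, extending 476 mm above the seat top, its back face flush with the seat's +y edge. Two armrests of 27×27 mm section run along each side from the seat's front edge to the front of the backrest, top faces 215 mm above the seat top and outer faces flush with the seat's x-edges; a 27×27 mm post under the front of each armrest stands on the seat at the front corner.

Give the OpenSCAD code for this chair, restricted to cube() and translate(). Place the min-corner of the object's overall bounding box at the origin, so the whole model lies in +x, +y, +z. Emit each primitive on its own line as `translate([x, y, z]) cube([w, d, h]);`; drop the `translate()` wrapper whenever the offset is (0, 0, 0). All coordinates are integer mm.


translate([0, 0, 455]) cube([409, 421, 27]);
cube([49, 49, 455]);
translate([360, 0, 0]) cube([49, 49, 455]);
translate([0, 372, 0]) cube([49, 49, 455]);
translate([360, 372, 0]) cube([49, 49, 455]);
translate([0, 403, 482]) cube([409, 18, 476]);
translate([0, 0, 670]) cube([27, 403, 27]);
translate([382, 0, 670]) cube([27, 403, 27]);
translate([0, 0, 482]) cube([27, 27, 188]);
translate([382, 0, 482]) cube([27, 27, 188]);


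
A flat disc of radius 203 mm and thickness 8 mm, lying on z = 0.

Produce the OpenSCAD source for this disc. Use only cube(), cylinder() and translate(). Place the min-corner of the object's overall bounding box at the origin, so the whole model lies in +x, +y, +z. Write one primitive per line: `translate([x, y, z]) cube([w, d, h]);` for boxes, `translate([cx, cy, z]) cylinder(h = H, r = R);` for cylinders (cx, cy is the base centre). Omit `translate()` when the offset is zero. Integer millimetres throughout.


translate([203, 203, 0]) cylinder(h = 8, r = 203);


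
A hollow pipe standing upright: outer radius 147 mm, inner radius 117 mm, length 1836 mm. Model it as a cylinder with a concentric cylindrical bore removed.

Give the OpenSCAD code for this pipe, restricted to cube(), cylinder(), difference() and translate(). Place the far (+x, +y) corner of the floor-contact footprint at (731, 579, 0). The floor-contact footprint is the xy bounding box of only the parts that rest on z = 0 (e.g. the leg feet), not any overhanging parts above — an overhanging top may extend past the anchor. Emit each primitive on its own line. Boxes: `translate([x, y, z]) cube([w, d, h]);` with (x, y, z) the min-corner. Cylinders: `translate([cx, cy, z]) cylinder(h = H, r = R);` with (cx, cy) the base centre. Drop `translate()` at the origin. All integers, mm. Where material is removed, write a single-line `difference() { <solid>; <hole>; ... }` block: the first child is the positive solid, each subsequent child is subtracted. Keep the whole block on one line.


difference() { translate([584, 432, 0]) cylinder(h = 1836, r = 147); translate([584, 432, 0]) cylinder(h = 1836, r = 117); }


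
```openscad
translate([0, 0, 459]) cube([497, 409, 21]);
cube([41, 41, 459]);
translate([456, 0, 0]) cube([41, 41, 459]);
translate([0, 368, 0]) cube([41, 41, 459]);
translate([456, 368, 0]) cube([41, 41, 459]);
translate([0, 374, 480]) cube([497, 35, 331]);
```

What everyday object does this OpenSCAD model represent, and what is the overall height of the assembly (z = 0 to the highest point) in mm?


A chair. The overall height is 811 mm.

A slab on four corner posts with a tall panel at the back — a chair. The seat slab sits at z = 459 with thickness 21, and the 331 mm backrest starts at the seat top, so the overall height is 459 + 21 + 331 = 811 mm.


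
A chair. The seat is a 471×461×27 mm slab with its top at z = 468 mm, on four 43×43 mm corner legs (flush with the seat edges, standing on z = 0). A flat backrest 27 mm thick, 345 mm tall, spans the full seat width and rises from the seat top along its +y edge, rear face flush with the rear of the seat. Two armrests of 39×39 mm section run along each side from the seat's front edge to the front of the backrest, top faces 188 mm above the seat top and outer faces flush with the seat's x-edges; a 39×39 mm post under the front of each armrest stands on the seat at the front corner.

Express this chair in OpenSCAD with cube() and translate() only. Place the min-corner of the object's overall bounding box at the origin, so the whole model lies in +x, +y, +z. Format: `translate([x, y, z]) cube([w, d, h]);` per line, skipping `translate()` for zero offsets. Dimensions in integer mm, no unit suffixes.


translate([0, 0, 441]) cube([471, 461, 27]);
cube([43, 43, 441]);
translate([428, 0, 0]) cube([43, 43, 441]);
translate([0, 418, 0]) cube([43, 43, 441]);
translate([428, 418, 0]) cube([43, 43, 441]);
translate([0, 434, 468]) cube([471, 27, 345]);
translate([0, 0, 617]) cube([39, 434, 39]);
translate([432, 0, 617]) cube([39, 434, 39]);
translate([0, 0, 468]) cube([39, 39, 149]);
translate([432, 0, 468]) cube([39, 39, 149]);


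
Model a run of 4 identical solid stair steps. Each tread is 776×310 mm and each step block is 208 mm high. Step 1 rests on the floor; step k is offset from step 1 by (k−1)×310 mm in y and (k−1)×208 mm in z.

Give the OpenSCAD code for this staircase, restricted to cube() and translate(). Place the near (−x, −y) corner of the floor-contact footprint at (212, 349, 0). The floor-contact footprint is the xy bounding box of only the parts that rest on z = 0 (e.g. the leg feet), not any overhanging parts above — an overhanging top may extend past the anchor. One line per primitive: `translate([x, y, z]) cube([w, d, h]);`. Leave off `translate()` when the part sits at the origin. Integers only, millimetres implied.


translate([212, 349, 0]) cube([776, 310, 208]);
translate([212, 659, 208]) cube([776, 310, 208]);
translate([212, 969, 416]) cube([776, 310, 208]);
translate([212, 1279, 624]) cube([776, 310, 208]);


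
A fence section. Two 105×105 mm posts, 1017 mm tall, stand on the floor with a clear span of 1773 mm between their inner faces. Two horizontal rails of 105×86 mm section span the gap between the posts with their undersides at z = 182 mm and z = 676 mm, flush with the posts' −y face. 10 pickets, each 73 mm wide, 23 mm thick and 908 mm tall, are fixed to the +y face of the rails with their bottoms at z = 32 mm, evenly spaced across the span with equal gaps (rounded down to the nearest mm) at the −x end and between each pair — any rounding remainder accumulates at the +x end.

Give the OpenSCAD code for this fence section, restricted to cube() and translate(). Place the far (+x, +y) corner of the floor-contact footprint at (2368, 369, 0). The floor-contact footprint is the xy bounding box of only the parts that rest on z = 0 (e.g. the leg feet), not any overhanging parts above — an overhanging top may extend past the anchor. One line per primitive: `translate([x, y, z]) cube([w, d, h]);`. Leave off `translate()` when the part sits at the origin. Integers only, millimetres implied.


translate([385, 264, 0]) cube([105, 105, 1017]);
translate([2263, 264, 0]) cube([105, 105, 1017]);
translate([490, 264, 182]) cube([1773, 105, 86]);
translate([490, 264, 676]) cube([1773, 105, 86]);
translate([584, 369, 32]) cube([73, 23, 908]);
translate([751, 369, 32]) cube([73, 23, 908]);
translate([918, 369, 32]) cube([73, 23, 908]);
translate([1085, 369, 32]) cube([73, 23, 908]);
translate([1252, 369, 32]) cube([73, 23, 908]);
translate([1419, 369, 32]) cube([73, 23, 908]);
translate([1586, 369, 32]) cube([73, 23, 908]);
translate([1753, 369, 32]) cube([73, 23, 908]);
translate([1920, 369, 32]) cube([73, 23, 908]);
translate([2087, 369, 32]) cube([73, 23, 908]);


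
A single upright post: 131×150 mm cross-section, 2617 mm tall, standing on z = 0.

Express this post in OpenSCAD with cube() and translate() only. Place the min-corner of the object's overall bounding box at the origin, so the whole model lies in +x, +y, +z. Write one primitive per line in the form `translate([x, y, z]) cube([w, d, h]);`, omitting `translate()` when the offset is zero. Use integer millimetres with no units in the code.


cube([131, 150, 2617]);


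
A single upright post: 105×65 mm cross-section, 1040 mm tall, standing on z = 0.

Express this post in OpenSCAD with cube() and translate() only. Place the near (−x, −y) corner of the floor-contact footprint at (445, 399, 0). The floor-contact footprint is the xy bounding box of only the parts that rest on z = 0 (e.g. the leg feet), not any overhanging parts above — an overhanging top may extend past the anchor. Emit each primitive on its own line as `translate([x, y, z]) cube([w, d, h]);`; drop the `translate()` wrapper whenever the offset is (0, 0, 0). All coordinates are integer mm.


translate([445, 399, 0]) cube([105, 65, 1040]);


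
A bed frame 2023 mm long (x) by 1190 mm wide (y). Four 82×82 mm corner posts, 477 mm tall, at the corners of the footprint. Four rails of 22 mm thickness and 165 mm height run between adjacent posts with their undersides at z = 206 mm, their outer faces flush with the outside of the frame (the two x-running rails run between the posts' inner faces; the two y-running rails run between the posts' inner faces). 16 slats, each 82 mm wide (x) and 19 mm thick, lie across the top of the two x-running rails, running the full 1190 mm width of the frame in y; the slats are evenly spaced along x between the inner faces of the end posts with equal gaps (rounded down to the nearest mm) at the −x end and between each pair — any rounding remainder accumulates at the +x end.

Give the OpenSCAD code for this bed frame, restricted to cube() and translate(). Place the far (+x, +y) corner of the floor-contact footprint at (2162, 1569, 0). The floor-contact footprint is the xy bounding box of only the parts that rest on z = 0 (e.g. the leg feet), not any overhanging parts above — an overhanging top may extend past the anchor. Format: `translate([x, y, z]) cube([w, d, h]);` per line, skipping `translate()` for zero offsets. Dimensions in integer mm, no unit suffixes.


translate([139, 379, 0]) cube([82, 82, 477]);
translate([139, 1487, 0]) cube([82, 82, 477]);
translate([2080, 379, 0]) cube([82, 82, 477]);
translate([2080, 1487, 0]) cube([82, 82, 477]);
translate([221, 379, 206]) cube([1859, 22, 165]);
translate([221, 1547, 206]) cube([1859, 22, 165]);
translate([139, 461, 206]) cube([22, 1026, 165]);
translate([2140, 461, 206]) cube([22, 1026, 165]);
translate([253, 379, 371]) cube([82, 1190, 19]);
translate([367, 379, 371]) cube([82, 1190, 19]);
translate([481, 379, 371]) cube([82, 1190, 19]);
translate([595, 379, 371]) cube([82, 1190, 19]);
translate([709, 379, 371]) cube([82, 1190, 19]);
translate([823, 379, 371]) cube([82, 1190, 19]);
translate([937, 379, 371]) cube([82, 1190, 19]);
translate([1051, 379, 371]) cube([82, 1190, 19]);
translate([1165, 379, 371]) cube([82, 1190, 19]);
translate([1279, 379, 371]) cube([82, 1190, 19]);
translate([1393, 379, 371]) cube([82, 1190, 19]);
translate([1507, 379, 371]) cube([82, 1190, 19]);
translate([1621, 379, 371]) cube([82, 1190, 19]);
translate([1735, 379, 371]) cube([82, 1190, 19]);
translate([1849, 379, 371]) cube([82, 1190, 19]);
translate([1963, 379, 371]) cube([82, 1190, 19]);


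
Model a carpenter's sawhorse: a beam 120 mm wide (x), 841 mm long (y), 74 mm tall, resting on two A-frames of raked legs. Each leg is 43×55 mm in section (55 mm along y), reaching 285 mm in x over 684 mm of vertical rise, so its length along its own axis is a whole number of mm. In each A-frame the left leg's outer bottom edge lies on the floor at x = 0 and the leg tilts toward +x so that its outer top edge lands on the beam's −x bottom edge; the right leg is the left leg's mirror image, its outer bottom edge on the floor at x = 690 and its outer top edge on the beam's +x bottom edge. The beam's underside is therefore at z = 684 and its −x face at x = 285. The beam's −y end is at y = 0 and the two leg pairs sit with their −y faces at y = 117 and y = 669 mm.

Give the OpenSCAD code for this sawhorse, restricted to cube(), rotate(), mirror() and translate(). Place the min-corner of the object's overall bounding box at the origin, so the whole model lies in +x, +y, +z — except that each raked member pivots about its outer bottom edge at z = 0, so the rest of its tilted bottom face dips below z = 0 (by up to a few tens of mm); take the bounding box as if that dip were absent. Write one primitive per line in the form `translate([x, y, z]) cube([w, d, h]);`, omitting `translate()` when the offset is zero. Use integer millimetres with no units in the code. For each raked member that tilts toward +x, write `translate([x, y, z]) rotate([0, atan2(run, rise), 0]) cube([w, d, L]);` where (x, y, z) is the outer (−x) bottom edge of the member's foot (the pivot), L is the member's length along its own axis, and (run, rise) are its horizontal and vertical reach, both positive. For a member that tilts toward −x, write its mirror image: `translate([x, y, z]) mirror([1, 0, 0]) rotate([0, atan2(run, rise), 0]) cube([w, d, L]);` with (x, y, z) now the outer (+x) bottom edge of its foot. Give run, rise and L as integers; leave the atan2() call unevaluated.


translate([285, 0, 684]) cube([120, 841, 74]);
translate([0, 117, 0]) rotate([0, atan2(285, 684), 0]) cube([43, 55, 741]);
translate([690, 117, 0]) mirror([1, 0, 0]) rotate([0, atan2(285, 684), 0]) cube([43, 55, 741]);
translate([0, 669, 0]) rotate([0, atan2(285, 684), 0]) cube([43, 55, 741]);
translate([690, 669, 0]) mirror([1, 0, 0]) rotate([0, atan2(285, 684), 0]) cube([43, 55, 741]);


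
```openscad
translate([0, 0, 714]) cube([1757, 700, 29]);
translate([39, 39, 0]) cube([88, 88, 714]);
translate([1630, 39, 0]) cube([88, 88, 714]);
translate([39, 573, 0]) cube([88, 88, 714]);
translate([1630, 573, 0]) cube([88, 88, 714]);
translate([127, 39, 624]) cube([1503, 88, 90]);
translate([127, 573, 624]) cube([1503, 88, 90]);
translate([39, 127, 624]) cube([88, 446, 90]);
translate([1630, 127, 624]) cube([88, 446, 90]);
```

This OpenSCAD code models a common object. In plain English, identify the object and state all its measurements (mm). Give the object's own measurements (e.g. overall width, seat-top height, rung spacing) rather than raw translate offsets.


A rectangular dining table. The top is 1757×700×29 mm with its upper surface at z = 743 mm. It stands on four 88×88 mm square legs, each inset 39 mm from the nearest pair of top edges, running from the floor to the underside of the top. Four apron rails, 88 mm thick and 90 mm tall, run between adjacent legs with their top edges flush with the underside of the top and their outer faces flush with the legs' outer faces.
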